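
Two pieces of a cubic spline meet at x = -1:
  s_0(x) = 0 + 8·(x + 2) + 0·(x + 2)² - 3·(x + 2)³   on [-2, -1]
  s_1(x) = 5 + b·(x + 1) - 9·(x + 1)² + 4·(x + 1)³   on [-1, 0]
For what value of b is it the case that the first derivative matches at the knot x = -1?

-1

s_0'(x) = 8 + 0·(x + 2) - 9·(x + 2)², so s_0'(-1) = -1. On the right, s_1'(-1) = b, so b = -1.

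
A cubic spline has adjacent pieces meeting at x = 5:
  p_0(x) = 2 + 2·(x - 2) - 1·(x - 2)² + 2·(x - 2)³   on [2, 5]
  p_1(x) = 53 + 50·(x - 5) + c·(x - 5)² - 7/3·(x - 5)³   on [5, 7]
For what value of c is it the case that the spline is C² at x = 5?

17

p_0''(x) = -2 + 12·(x - 2), so p_0''(5) = 34. On the right, p_1''(5) = 2c, so c = 17.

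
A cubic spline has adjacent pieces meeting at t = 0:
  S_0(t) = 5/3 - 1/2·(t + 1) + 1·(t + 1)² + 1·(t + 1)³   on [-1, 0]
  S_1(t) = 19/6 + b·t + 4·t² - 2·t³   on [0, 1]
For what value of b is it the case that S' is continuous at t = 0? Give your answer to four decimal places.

4.5000

S_0'(t) = -1/2 + 2·(t + 1) + 3·(t + 1)², so S_0'(0) = 9/2. On the right, S_1'(0) = b, so b = 9/2.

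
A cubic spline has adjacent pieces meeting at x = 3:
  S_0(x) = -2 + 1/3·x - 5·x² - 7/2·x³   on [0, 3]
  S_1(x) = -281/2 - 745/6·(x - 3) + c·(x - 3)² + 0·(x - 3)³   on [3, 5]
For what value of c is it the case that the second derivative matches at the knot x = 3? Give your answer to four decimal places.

-36.5000

S_0''(x) = -10 - 21·x, so S_0''(3) = -73. On the right, S_1''(3) = 2c, so c = -73/2.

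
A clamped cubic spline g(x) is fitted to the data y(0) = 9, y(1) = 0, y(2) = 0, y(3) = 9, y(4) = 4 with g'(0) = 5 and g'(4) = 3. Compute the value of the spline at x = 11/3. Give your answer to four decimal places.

Write m_i for g''(x_i). With h_i = 1, 1, 1, 1 and divided differences Δ_i = -9, 0, 9, -5, the continuity of g' gives the tridiagonal system
  1·m_0 + 4·m_1 + 1·m_2 = 6(Δ_1 - Δ_0) = 54
  1·m_1 + 4·m_2 + 1·m_3 = 6(Δ_2 - Δ_1) = 54
  1·m_2 + 4·m_3 + 1·m_4 = 6(Δ_3 - Δ_2) = -84
Clamped end conditions give two more equations: 2h_0·m_0 + h_0·m_1 = 6(Δ_0 - g'(0)) = -84 and h_3·m_3 + 2h_3·m_4 = 6(g'(4) - Δ_3) = 48.
Hence m_0 = -1493/28, m_1 = 317/14, m_2 = 67/4, m_3 = -499/14, m_4 = 1171/28.
On [3, 4], g(x) = 9 - 5/56·(x - 3) - 499/28·(x - 3)² + 723/56·(x - 3)³.
With (x - 3) = 2/3: g(11/3) = 407/84.

4.8452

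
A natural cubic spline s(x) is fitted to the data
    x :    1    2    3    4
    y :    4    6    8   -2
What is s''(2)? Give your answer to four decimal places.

Let m_i = s''(x_i). Step sizes h_i = 1, 1, 1; slopes of the chords Δ_i = (y_(i+1) - y_i)/h_i = 2, 2, -10.
  1·m_0 + 4·m_1 + 1·m_2 = 6(Δ_1 - Δ_0) = 0
  1·m_1 + 4·m_2 + 1·m_3 = 6(Δ_2 - Δ_1) = -72
Natural end conditions: m_0 = m_3 = 0.
Solving: m_0 = 0, m_1 = 24/5, m_2 = -96/5, m_3 = 0.

4.8000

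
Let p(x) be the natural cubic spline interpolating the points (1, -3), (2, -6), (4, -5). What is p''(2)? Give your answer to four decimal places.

3.5000

Let σ_i = p''(x_i). Step sizes h_i = 1, 2; slopes of the chords Δ_i = (y_(i+1) - y_i)/h_i = -3, 1/2.
  1·σ_0 + 6·σ_1 + 2·σ_2 = 6(Δ_1 - Δ_0) = 21
Natural end conditions: σ_0 = σ_2 = 0.
Solving the tridiagonal system: σ_0 = 0, σ_1 = 7/2, σ_2 = 0.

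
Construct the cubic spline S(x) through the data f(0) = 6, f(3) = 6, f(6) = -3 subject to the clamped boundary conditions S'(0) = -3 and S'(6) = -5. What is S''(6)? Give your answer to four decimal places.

Write σ_i for S''(x_i). With h_i = 3, 3 and divided differences Δ_i = 0, -3, the continuity of S' gives the tridiagonal system
  3·σ_0 + 12·σ_1 + 3·σ_2 = 6(Δ_1 - Δ_0) = -18
Clamped end conditions give two more equations: 2h_0·σ_0 + h_0·σ_1 = 6(Δ_0 - S'(0)) = 18 and h_1·σ_1 + 2h_1·σ_2 = 6(S'(6) - Δ_1) = -12.
Forward elimination and back-substitution give σ_0 = 25/6, σ_1 = -7/3, σ_2 = -5/6.

-0.8333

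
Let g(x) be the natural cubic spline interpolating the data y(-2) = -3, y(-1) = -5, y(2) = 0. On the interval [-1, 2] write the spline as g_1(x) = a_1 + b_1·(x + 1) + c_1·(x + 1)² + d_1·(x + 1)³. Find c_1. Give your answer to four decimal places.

1.3750

Put M_i = g'' at the i-th knot. Here h = (1, 3) and Δ = (-2, 5/3), so the interior equations h_(i-1)·M_(i-1) + 2(h_(i-1)+h_i)·M_i + h_i·M_(i+1) = 6(Δ_i − Δ_(i-1)) read
  1·M_0 + 8·M_1 + 3·M_2 = 6(Δ_1 - Δ_0) = 22
Natural end conditions: M_0 = M_2 = 0.
Hence M_0 = 0, M_1 = 11/4, M_2 = 0.
On [-1, 2], with g_1(x) = a_1 + b_1·(x + 1) + c_1·(x + 1)² + d_1·(x + 1)³: c_1 = M_1/2 = 11/8, d_1 = (M_2 - M_1)/(6h_1) = -11/72, b_1 = Δ_1 - h_1(2M_1 + M_2)/6 = -13/12.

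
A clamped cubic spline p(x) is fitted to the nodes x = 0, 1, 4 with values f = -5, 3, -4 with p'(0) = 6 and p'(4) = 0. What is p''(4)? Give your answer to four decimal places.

Write σ_i for p''(x_i). With h_i = 1, 3 and divided differences Δ_i = 8, -7/3, the continuity of p' gives the tridiagonal system
  1·σ_0 + 8·σ_1 + 3·σ_2 = 6(Δ_1 - Δ_0) = -62
Clamped end conditions give two more equations: 2h_0·σ_0 + h_0·σ_1 = 6(Δ_0 - p'(0)) = 12 and h_1·σ_1 + 2h_1·σ_2 = 6(p'(4) - Δ_1) = 14.
Forward elimination and back-substitution give σ_0 = 49/4, σ_1 = -25/2, σ_2 = 103/12.

8.5833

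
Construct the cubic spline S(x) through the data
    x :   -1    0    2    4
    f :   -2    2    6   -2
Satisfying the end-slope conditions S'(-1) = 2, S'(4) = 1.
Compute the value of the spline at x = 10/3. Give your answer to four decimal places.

-0.6602

Write M_i for S''(x_i). With h_i = 1, 2, 2 and divided differences Δ_i = 4, 2, -4, the continuity of S' gives the tridiagonal system
  1·M_0 + 6·M_1 + 2·M_2 = 6(Δ_1 - Δ_0) = -12
  2·M_1 + 8·M_2 + 2·M_3 = 6(Δ_2 - Δ_1) = -36
Clamped end conditions give two more equations: 2h_0·M_0 + h_0·M_1 = 6(Δ_0 - S'(-1)) = 12 and h_2·M_2 + 2h_2·M_3 = 6(S'(4) - Δ_2) = 30.
Forward elimination and back-substitution give M_0 = 146/23, M_1 = -16/23, M_2 = -163/23, M_3 = 254/23.
On [2, 4], S(x) = 6 - 68/23·(x - 2) - 163/46·(x - 2)² + 139/92·(x - 2)³.
With (x - 2) = 4/3: S(10/3) = -410/621.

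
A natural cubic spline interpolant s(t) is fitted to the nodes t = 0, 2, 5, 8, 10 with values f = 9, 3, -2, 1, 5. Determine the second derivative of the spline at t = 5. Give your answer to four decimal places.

1.1569

Put m_i = s'' at the i-th knot. Here h = (2, 3, 3, 2) and Δ = (-3, -5/3, 1, 2), so the interior equations h_(i-1)·m_(i-1) + 2(h_(i-1)+h_i)·m_i + h_i·m_(i+1) = 6(Δ_i − Δ_(i-1)) read
  2·m_0 + 10·m_1 + 3·m_2 = 6(Δ_1 - Δ_0) = 8
  3·m_1 + 12·m_2 + 3·m_3 = 6(Δ_2 - Δ_1) = 16
  3·m_2 + 10·m_3 + 2·m_4 = 6(Δ_3 - Δ_2) = 6
Natural end conditions: m_0 = m_4 = 0.
Solving: m_0 = 0, m_1 = 77/170, m_2 = 59/51, m_3 = 43/170, m_4 = 0.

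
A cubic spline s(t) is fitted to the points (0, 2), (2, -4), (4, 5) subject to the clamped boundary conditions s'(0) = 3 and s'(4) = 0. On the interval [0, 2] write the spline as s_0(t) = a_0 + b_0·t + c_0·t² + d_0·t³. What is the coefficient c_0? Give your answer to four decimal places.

-7.6875

Put m_i = s'' at the i-th knot. Here h = (2, 2) and Δ = (-3, 9/2), so the interior equations h_(i-1)·m_(i-1) + 2(h_(i-1)+h_i)·m_i + h_i·m_(i+1) = 6(Δ_i − Δ_(i-1)) read
  2·m_0 + 8·m_1 + 2·m_2 = 6(Δ_1 - Δ_0) = 45
Clamped end conditions give two more equations: 2h_0·m_0 + h_0·m_1 = 6(Δ_0 - s'(0)) = -36 and h_1·m_1 + 2h_1·m_2 = 6(s'(4) - Δ_1) = -27.
Solving: m_0 = -123/8, m_1 = 51/4, m_2 = -105/8.
On [0, 2], with s_0(t) = a_0 + b_0·t + c_0·t² + d_0·t³: c_0 = m_0/2 = -123/16, d_0 = (m_1 - m_0)/(6h_0) = 75/32, b_0 = Δ_0 - h_0(2m_0 + m_1)/6 = 3.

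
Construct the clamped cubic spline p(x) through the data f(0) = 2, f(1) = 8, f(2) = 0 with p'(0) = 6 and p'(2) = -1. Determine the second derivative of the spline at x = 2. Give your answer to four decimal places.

38.5000

Put m_i = p'' at the i-th knot. Here h = (1, 1) and Δ = (6, -8), so the interior equations h_(i-1)·m_(i-1) + 2(h_(i-1)+h_i)·m_i + h_i·m_(i+1) = 6(Δ_i − Δ_(i-1)) read
  1·m_0 + 4·m_1 + 1·m_2 = 6(Δ_1 - Δ_0) = -84
Clamped end conditions give two more equations: 2h_0·m_0 + h_0·m_1 = 6(Δ_0 - p'(0)) = 0 and h_1·m_1 + 2h_1·m_2 = 6(p'(2) - Δ_1) = 42.
Hence m_0 = 35/2, m_1 = -35, m_2 = 77/2.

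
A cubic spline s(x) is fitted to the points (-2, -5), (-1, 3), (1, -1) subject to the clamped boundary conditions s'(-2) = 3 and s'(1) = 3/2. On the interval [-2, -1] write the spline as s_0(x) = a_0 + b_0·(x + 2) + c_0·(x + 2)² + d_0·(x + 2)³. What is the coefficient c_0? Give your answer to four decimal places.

12.2500

Write M_i for s''(x_i). With h_i = 1, 2 and divided differences Δ_i = 8, -2, the continuity of s' gives the tridiagonal system
  1·M_0 + 6·M_1 + 2·M_2 = 6(Δ_1 - Δ_0) = -60
Clamped end conditions give two more equations: 2h_0·M_0 + h_0·M_1 = 6(Δ_0 - s'(-2)) = 30 and h_1·M_1 + 2h_1·M_2 = 6(s'(1) - Δ_1) = 21.
Solving the tridiagonal system: M_0 = 49/2, M_1 = -19, M_2 = 59/4.
On [-2, -1], with s_0(x) = a_0 + b_0·(x + 2) + c_0·(x + 2)² + d_0·(x + 2)³: c_0 = M_0/2 = 49/4, d_0 = (M_1 - M_0)/(6h_0) = -29/4, b_0 = Δ_0 - h_0(2M_0 + M_1)/6 = 3.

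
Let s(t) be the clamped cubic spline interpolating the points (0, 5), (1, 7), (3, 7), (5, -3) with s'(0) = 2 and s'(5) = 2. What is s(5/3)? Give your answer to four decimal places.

8.3398

Write σ_i for s''(x_i). With h_i = 1, 2, 2 and divided differences Δ_i = 2, 0, -5, the continuity of s' gives the tridiagonal system
  1·σ_0 + 6·σ_1 + 2·σ_2 = 6(Δ_1 - Δ_0) = -12
  2·σ_1 + 8·σ_2 + 2·σ_3 = 6(Δ_2 - Δ_1) = -30
Clamped end conditions give two more equations: 2h_0·σ_0 + h_0·σ_1 = 6(Δ_0 - s'(0)) = 0 and h_2·σ_2 + 2h_2·σ_3 = 6(s'(5) - Δ_2) = 42.
Hence σ_0 = -6/23, σ_1 = 12/23, σ_2 = -171/23, σ_3 = 327/23.
On [1, 3], s(t) = 7 + 49/23·(t - 1) + 6/23·(t - 1)² - 61/92·(t - 1)³.
With (t - 1) = 2/3: s(5/3) = 5179/621.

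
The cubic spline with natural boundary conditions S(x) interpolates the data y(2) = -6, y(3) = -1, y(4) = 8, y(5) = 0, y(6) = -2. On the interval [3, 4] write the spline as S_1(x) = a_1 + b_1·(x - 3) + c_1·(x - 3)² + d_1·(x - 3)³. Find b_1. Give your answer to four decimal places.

9.7857

With m_i denoting the second derivative at x_i, h_i = 1, 1, 1, 1, and Δ_i = (y_(i+1) − y_i)/h_i = 5, 9, -8, -2:
  1·m_0 + 4·m_1 + 1·m_2 = 6(Δ_1 - Δ_0) = 24
  1·m_1 + 4·m_2 + 1·m_3 = 6(Δ_2 - Δ_1) = -102
  1·m_2 + 4·m_3 + 1·m_4 = 6(Δ_3 - Δ_2) = 36
Natural end conditions: m_0 = m_4 = 0.
Hence m_0 = 0, m_1 = 201/14, m_2 = -234/7, m_3 = 243/14, m_4 = 0.
On [3, 4], with S_1(x) = a_1 + b_1·(x - 3) + c_1·(x - 3)² + d_1·(x - 3)³: c_1 = m_1/2 = 201/28, d_1 = (m_2 - m_1)/(6h_1) = -223/28, b_1 = Δ_1 - h_1(2m_1 + m_2)/6 = 137/14.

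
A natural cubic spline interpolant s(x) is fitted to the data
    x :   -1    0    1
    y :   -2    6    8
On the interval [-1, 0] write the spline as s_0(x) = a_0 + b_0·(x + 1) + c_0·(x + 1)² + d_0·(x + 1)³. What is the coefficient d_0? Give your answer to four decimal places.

-1.5000

With σ_i denoting the second derivative at x_i, h_i = 1, 1, and Δ_i = (y_(i+1) − y_i)/h_i = 8, 2:
  1·σ_0 + 4·σ_1 + 1·σ_2 = 6(Δ_1 - Δ_0) = -36
Natural end conditions: σ_0 = σ_2 = 0.
Solving the tridiagonal system: σ_0 = 0, σ_1 = -9, σ_2 = 0.
On [-1, 0], with s_0(x) = a_0 + b_0·(x + 1) + c_0·(x + 1)² + d_0·(x + 1)³: c_0 = σ_0/2 = 0, d_0 = (σ_1 - σ_0)/(6h_0) = -3/2, b_0 = Δ_0 - h_0(2σ_0 + σ_1)/6 = 19/2.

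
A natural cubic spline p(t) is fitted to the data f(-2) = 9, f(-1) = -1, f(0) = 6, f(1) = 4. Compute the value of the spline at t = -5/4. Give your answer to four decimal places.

-0.1844

Let M_i = p''(x_i). Step sizes h_i = 1, 1, 1; slopes of the chords Δ_i = (y_(i+1) - y_i)/h_i = -10, 7, -2.
  1·M_0 + 4·M_1 + 1·M_2 = 6(Δ_1 - Δ_0) = 102
  1·M_1 + 4·M_2 + 1·M_3 = 6(Δ_2 - Δ_1) = -54
Natural end conditions: M_0 = M_3 = 0.
Solving: M_0 = 0, M_1 = 154/5, M_2 = -106/5, M_3 = 0.
On [-2, -1], p(t) = 9 - 227/15·(t + 2) + 0·(t + 2)² + 77/15·(t + 2)³.
With (t + 2) = 3/4: p(-5/4) = -59/320.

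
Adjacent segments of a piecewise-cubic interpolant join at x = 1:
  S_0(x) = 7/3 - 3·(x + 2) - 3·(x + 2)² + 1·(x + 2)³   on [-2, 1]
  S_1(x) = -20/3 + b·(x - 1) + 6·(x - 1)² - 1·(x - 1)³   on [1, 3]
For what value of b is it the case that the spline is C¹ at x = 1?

6

S_0'(x) = -3 - 6·(x + 2) + 3·(x + 2)², so S_0'(1) = 6. On the right, S_1'(1) = b, so b = 6.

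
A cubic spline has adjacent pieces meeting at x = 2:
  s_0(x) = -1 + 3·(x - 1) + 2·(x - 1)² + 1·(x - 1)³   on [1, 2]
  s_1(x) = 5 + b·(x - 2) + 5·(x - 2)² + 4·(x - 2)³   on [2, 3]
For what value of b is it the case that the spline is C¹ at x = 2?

s_0'(x) = 3 + 4·(x - 1) + 3·(x - 1)², so s_0'(2) = 10. On the right, s_1'(2) = b, so b = 10.

10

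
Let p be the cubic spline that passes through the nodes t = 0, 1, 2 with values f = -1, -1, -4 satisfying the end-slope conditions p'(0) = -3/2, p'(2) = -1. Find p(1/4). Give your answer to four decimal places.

Write M_i for p''(x_i). With h_i = 1, 1 and divided differences Δ_i = 0, -3, the continuity of p' gives the tridiagonal system
  1·M_0 + 4·M_1 + 1·M_2 = 6(Δ_1 - Δ_0) = -18
Clamped end conditions give two more equations: 2h_0·M_0 + h_0·M_1 = 6(Δ_0 - p'(0)) = 9 and h_1·M_1 + 2h_1·M_2 = 6(p'(2) - Δ_1) = 12.
Solving the tridiagonal system: M_0 = 37/4, M_1 = -19/2, M_2 = 43/4.
On [0, 1], p(t) = -1 - 3/2·t + 37/8·t² - 25/8·t³.
With t = 1/4: p(1/4) = -581/512.

-1.1348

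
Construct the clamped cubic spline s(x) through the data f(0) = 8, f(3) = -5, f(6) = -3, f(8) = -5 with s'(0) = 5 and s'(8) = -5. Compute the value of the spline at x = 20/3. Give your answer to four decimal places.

-2.2164

With M_i denoting the second derivative at x_i, h_i = 3, 3, 2, and Δ_i = (y_(i+1) − y_i)/h_i = -13/3, 2/3, -1:
  3·M_0 + 12·M_1 + 3·M_2 = 6(Δ_1 - Δ_0) = 30
  3·M_1 + 10·M_2 + 2·M_3 = 6(Δ_2 - Δ_1) = -10
Clamped end conditions give two more equations: 2h_0·M_0 + h_0·M_1 = 6(Δ_0 - s'(0)) = -56 and h_2·M_2 + 2h_2·M_3 = 6(s'(8) - Δ_2) = -24.
Solving: M_0 = -704/57, M_1 = 344/57, M_2 = -34/19, M_3 = -97/19.
On [6, 8], s(x) = -3 + 36/19·(x - 6) - 17/19·(x - 6)² - 21/76·(x - 6)³.
With (x - 6) = 2/3: s(20/3) = -379/171.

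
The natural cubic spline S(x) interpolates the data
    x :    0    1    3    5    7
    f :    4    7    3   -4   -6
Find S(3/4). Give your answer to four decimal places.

Write m_i for S''(x_i). With h_i = 1, 2, 2, 2 and divided differences Δ_i = 3, -2, -7/2, -1, the continuity of S' gives the tridiagonal system
  1·m_0 + 6·m_1 + 2·m_2 = 6(Δ_1 - Δ_0) = -30
  2·m_1 + 8·m_2 + 2·m_3 = 6(Δ_2 - Δ_1) = -9
  2·m_2 + 8·m_3 + 2·m_4 = 6(Δ_3 - Δ_2) = 15
Natural end conditions: m_0 = m_4 = 0.
Solving: m_0 = 0, m_1 = -399/82, m_2 = -33/82, m_3 = 81/41, m_4 = 0.
On [0, 1], S(x) = 4 + 625/164·x + 0·x² - 133/164·x³.
With x = 3/4: S(3/4) = 68393/10496.

6.5161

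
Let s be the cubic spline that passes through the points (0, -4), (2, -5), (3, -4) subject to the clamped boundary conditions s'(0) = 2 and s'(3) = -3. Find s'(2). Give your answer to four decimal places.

1.4167

Write M_i for s''(x_i). With h_i = 2, 1 and divided differences Δ_i = -1/2, 1, the continuity of s' gives the tridiagonal system
  2·M_0 + 6·M_1 + 1·M_2 = 6(Δ_1 - Δ_0) = 9
Clamped end conditions give two more equations: 2h_0·M_0 + h_0·M_1 = 6(Δ_0 - s'(0)) = -15 and h_1·M_1 + 2h_1·M_2 = 6(s'(3) - Δ_1) = -24.
Solving the tridiagonal system: M_0 = -83/12, M_1 = 19/3, M_2 = -91/6.
On [2, 3], s'(x) = b_1 + 2c_1·(x - 2) + 3d_1·(x - 2)² with b_1 = Δ_1 - h_1(2M_1 + M_2)/6 = 17/12, c_1 = M_1/2 = 19/6, d_1 = (M_2 - M_1)/(6h_1) = -43/12. So s'(2) = 17/12.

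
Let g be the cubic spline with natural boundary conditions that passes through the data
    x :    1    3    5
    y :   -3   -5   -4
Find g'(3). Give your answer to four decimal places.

With M_i denoting the second derivative at x_i, h_i = 2, 2, and Δ_i = (y_(i+1) − y_i)/h_i = -1, 1/2:
  2·M_0 + 8·M_1 + 2·M_2 = 6(Δ_1 - Δ_0) = 9
Natural end conditions: M_0 = M_2 = 0.
Forward elimination and back-substitution give M_0 = 0, M_1 = 9/8, M_2 = 0.
On [3, 5], g'(x) = b_1 + 2c_1·(x - 3) + 3d_1·(x - 3)² with b_1 = Δ_1 - h_1(2M_1 + M_2)/6 = -1/4, c_1 = M_1/2 = 9/16, d_1 = (M_2 - M_1)/(6h_1) = -3/32. So g'(3) = -1/4.

-0.2500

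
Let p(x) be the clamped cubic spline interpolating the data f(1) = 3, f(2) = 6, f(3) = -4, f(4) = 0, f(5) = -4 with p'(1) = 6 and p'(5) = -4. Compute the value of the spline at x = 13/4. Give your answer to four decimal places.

Put σ_i = p'' at the i-th knot. Here h = (1, 1, 1, 1) and Δ = (3, -10, 4, -4), so the interior equations h_(i-1)·σ_(i-1) + 2(h_(i-1)+h_i)·σ_i + h_i·σ_(i+1) = 6(Δ_i − Δ_(i-1)) read
  1·σ_0 + 4·σ_1 + 1·σ_2 = 6(Δ_1 - Δ_0) = -78
  1·σ_1 + 4·σ_2 + 1·σ_3 = 6(Δ_2 - Δ_1) = 84
  1·σ_2 + 4·σ_3 + 1·σ_4 = 6(Δ_3 - Δ_2) = -48
Clamped end conditions give two more equations: 2h_0·σ_0 + h_0·σ_1 = 6(Δ_0 - p'(1)) = -18 and h_3·σ_3 + 2h_3·σ_4 = 6(p'(5) - Δ_3) = 0.
Solving: σ_0 = 23/4, σ_1 = -59/2, σ_2 = 137/4, σ_3 = -47/2, σ_4 = 47/4.
On [3, 4], p(x) = -4 - 7/2·(x - 3) + 137/8·(x - 3)² - 77/8·(x - 3)³.
With (x - 3) = 1/4: p(13/4) = -2025/512.

-3.9551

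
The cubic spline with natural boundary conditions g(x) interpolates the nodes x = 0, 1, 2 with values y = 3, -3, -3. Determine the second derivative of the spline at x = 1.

Put M_i = g'' at the i-th knot. Here h = (1, 1) and Δ = (-6, 0), so the interior equations h_(i-1)·M_(i-1) + 2(h_(i-1)+h_i)·M_i + h_i·M_(i+1) = 6(Δ_i − Δ_(i-1)) read
  1·M_0 + 4·M_1 + 1·M_2 = 6(Δ_1 - Δ_0) = 36
Natural end conditions: M_0 = M_2 = 0.
Forward elimination and back-substitution give M_0 = 0, M_1 = 9, M_2 = 0.

9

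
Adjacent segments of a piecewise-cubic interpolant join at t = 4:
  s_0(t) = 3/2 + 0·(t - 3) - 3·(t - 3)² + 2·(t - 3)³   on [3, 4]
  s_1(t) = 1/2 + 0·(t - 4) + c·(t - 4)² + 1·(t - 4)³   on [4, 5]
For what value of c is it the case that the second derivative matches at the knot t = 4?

s_0''(t) = -6 + 12·(t - 3), so s_0''(4) = 6. On the right, s_1''(4) = 2c, so c = 3.

3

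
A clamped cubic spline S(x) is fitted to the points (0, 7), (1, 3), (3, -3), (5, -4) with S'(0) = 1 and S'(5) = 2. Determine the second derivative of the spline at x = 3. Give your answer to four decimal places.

-0.0217

With M_i denoting the second derivative at x_i, h_i = 1, 2, 2, and Δ_i = (y_(i+1) − y_i)/h_i = -4, -3, -1/2:
  1·M_0 + 6·M_1 + 2·M_2 = 6(Δ_1 - Δ_0) = 6
  2·M_1 + 8·M_2 + 2·M_3 = 6(Δ_2 - Δ_1) = 15
Clamped end conditions give two more equations: 2h_0·M_0 + h_0·M_1 = 6(Δ_0 - S'(0)) = -30 and h_2·M_2 + 2h_2·M_3 = 6(S'(5) - Δ_2) = 15.
Hence M_0 = -389/23, M_1 = 88/23, M_2 = -1/46, M_3 = 173/46.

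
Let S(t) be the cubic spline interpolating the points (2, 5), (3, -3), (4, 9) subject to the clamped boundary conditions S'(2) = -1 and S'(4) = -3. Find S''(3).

Put σ_i = S'' at the i-th knot. Here h = (1, 1) and Δ = (-8, 12), so the interior equations h_(i-1)·σ_(i-1) + 2(h_(i-1)+h_i)·σ_i + h_i·σ_(i+1) = 6(Δ_i − Δ_(i-1)) read
  1·σ_0 + 4·σ_1 + 1·σ_2 = 6(Δ_1 - Δ_0) = 120
Clamped end conditions give two more equations: 2h_0·σ_0 + h_0·σ_1 = 6(Δ_0 - S'(2)) = -42 and h_1·σ_1 + 2h_1·σ_2 = 6(S'(4) - Δ_1) = -90.
Solving the tridiagonal system: σ_0 = -52, σ_1 = 62, σ_2 = -76.

62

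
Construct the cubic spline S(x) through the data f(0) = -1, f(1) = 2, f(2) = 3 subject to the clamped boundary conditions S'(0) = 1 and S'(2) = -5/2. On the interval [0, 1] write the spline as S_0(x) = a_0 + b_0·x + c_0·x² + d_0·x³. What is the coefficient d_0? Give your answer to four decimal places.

Write σ_i for S''(x_i). With h_i = 1, 1 and divided differences Δ_i = 3, 1, the continuity of S' gives the tridiagonal system
  1·σ_0 + 4·σ_1 + 1·σ_2 = 6(Δ_1 - Δ_0) = -12
Clamped end conditions give two more equations: 2h_0·σ_0 + h_0·σ_1 = 6(Δ_0 - S'(0)) = 12 and h_1·σ_1 + 2h_1·σ_2 = 6(S'(2) - Δ_1) = -21.
Solving the tridiagonal system: σ_0 = 29/4, σ_1 = -5/2, σ_2 = -37/4.
On [0, 1], with S_0(x) = a_0 + b_0·x + c_0·x² + d_0·x³: c_0 = σ_0/2 = 29/8, d_0 = (σ_1 - σ_0)/(6h_0) = -13/8, b_0 = Δ_0 - h_0(2σ_0 + σ_1)/6 = 1.

-1.6250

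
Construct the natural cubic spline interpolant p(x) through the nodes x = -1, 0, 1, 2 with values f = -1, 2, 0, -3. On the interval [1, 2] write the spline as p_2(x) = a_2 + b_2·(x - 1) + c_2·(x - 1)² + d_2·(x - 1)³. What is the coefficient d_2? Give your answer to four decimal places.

-0.0667

Let M_i = p''(x_i). Step sizes h_i = 1, 1, 1; slopes of the chords Δ_i = (y_(i+1) - y_i)/h_i = 3, -2, -3.
  1·M_0 + 4·M_1 + 1·M_2 = 6(Δ_1 - Δ_0) = -30
  1·M_1 + 4·M_2 + 1·M_3 = 6(Δ_2 - Δ_1) = -6
Natural end conditions: M_0 = M_3 = 0.
Forward elimination and back-substitution give M_0 = 0, M_1 = -38/5, M_2 = 2/5, M_3 = 0.
On [1, 2], with p_2(x) = a_2 + b_2·(x - 1) + c_2·(x - 1)² + d_2·(x - 1)³: c_2 = M_2/2 = 1/5, d_2 = (M_3 - M_2)/(6h_2) = -1/15, b_2 = Δ_2 - h_2(2M_2 + M_3)/6 = -47/15.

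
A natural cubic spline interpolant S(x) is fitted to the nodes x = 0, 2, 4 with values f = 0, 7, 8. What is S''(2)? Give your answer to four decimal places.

Write m_i for S''(x_i). With h_i = 2, 2 and divided differences Δ_i = 7/2, 1/2, the continuity of S' gives the tridiagonal system
  2·m_0 + 8·m_1 + 2·m_2 = 6(Δ_1 - Δ_0) = -18
Natural end conditions: m_0 = m_2 = 0.
Forward elimination and back-substitution give m_0 = 0, m_1 = -9/4, m_2 = 0.

-2.2500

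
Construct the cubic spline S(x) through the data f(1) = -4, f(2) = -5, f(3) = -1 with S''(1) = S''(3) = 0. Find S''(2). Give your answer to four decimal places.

7.5000

Let m_i = S''(x_i). Step sizes h_i = 1, 1; slopes of the chords Δ_i = (y_(i+1) - y_i)/h_i = -1, 4.
  1·m_0 + 4·m_1 + 1·m_2 = 6(Δ_1 - Δ_0) = 30
Natural end conditions: m_0 = m_2 = 0.
Forward elimination and back-substitution give m_0 = 0, m_1 = 15/2, m_2 = 0.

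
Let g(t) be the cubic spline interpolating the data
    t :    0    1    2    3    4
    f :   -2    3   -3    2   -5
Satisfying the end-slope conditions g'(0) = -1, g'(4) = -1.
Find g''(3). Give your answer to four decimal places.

Write M_i for g''(x_i). With h_i = 1, 1, 1, 1 and divided differences Δ_i = 5, -6, 5, -7, the continuity of g' gives the tridiagonal system
  1·M_0 + 4·M_1 + 1·M_2 = 6(Δ_1 - Δ_0) = -66
  1·M_1 + 4·M_2 + 1·M_3 = 6(Δ_2 - Δ_1) = 66
  1·M_2 + 4·M_3 + 1·M_4 = 6(Δ_3 - Δ_2) = -72
Clamped end conditions give two more equations: 2h_0·M_0 + h_0·M_1 = 6(Δ_0 - g'(0)) = 36 and h_3·M_3 + 2h_3·M_4 = 6(g'(4) - Δ_3) = 36.
Forward elimination and back-substitution give M_0 = 975/28, M_1 = -471/14, M_2 = 135/4, M_3 = -495/14, M_4 = 999/28.

-35.3571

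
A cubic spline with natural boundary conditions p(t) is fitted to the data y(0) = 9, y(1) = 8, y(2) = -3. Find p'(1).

Let σ_i = p''(x_i). Step sizes h_i = 1, 1; slopes of the chords Δ_i = (y_(i+1) - y_i)/h_i = -1, -11.
  1·σ_0 + 4·σ_1 + 1·σ_2 = 6(Δ_1 - Δ_0) = -60
Natural end conditions: σ_0 = σ_2 = 0.
Solving: σ_0 = 0, σ_1 = -15, σ_2 = 0.
On [1, 2], p'(t) = b_1 + 2c_1·(t - 1) + 3d_1·(t - 1)² with b_1 = Δ_1 - h_1(2σ_1 + σ_2)/6 = -6, c_1 = σ_1/2 = -15/2, d_1 = (σ_2 - σ_1)/(6h_1) = 5/2. So p'(1) = -6.

-6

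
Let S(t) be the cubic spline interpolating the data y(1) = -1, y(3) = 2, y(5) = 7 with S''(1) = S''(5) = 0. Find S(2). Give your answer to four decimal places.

0.3125

Write M_i for S''(x_i). With h_i = 2, 2 and divided differences Δ_i = 3/2, 5/2, the continuity of S' gives the tridiagonal system
  2·M_0 + 8·M_1 + 2·M_2 = 6(Δ_1 - Δ_0) = 6
Natural end conditions: M_0 = M_2 = 0.
Solving: M_0 = 0, M_1 = 3/4, M_2 = 0.
On [1, 3], S(t) = -1 + 5/4·(t - 1) + 0·(t - 1)² + 1/16·(t - 1)³.
With (t - 1) = 1: S(2) = 5/16.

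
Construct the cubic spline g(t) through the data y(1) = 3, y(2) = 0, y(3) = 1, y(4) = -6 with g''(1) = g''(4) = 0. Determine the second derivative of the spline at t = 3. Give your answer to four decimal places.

With M_i denoting the second derivative at x_i, h_i = 1, 1, 1, and Δ_i = (y_(i+1) − y_i)/h_i = -3, 1, -7:
  1·M_0 + 4·M_1 + 1·M_2 = 6(Δ_1 - Δ_0) = 24
  1·M_1 + 4·M_2 + 1·M_3 = 6(Δ_2 - Δ_1) = -48
Natural end conditions: M_0 = M_3 = 0.
Hence M_0 = 0, M_1 = 48/5, M_2 = -72/5, M_3 = 0.

-14.4000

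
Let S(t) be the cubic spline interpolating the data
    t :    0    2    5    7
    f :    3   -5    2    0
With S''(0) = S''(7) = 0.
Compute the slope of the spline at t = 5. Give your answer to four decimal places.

1.3004

Put σ_i = S'' at the i-th knot. Here h = (2, 3, 2) and Δ = (-4, 7/3, -1), so the interior equations h_(i-1)·σ_(i-1) + 2(h_(i-1)+h_i)·σ_i + h_i·σ_(i+1) = 6(Δ_i − Δ_(i-1)) read
  2·σ_0 + 10·σ_1 + 3·σ_2 = 6(Δ_1 - Δ_0) = 38
  3·σ_1 + 10·σ_2 + 2·σ_3 = 6(Δ_2 - Δ_1) = -20
Natural end conditions: σ_0 = σ_3 = 0.
Hence σ_0 = 0, σ_1 = 440/91, σ_2 = -314/91, σ_3 = 0.
On [5, 7], S'(t) = b_2 + 2c_2·(t - 5) + 3d_2·(t - 5)² with b_2 = Δ_2 - h_2(2σ_2 + σ_3)/6 = 355/273, c_2 = σ_2/2 = -157/91, d_2 = (σ_3 - σ_2)/(6h_2) = 157/546. So S'(5) = 355/273.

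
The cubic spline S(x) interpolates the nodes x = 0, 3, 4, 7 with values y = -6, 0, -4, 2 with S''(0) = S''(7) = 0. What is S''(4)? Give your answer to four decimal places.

Write M_i for S''(x_i). With h_i = 3, 1, 3 and divided differences Δ_i = 2, -4, 2, the continuity of S' gives the tridiagonal system
  3·M_0 + 8·M_1 + 1·M_2 = 6(Δ_1 - Δ_0) = -36
  1·M_1 + 8·M_2 + 3·M_3 = 6(Δ_2 - Δ_1) = 36
Natural end conditions: M_0 = M_3 = 0.
Forward elimination and back-substitution give M_0 = 0, M_1 = -36/7, M_2 = 36/7, M_3 = 0.

5.1429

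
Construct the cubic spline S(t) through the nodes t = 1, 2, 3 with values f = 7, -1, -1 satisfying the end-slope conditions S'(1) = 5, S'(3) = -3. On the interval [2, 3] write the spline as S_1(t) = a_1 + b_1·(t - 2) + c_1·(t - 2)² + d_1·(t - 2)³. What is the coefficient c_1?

16

Write M_i for S''(x_i). With h_i = 1, 1 and divided differences Δ_i = -8, 0, the continuity of S' gives the tridiagonal system
  1·M_0 + 4·M_1 + 1·M_2 = 6(Δ_1 - Δ_0) = 48
Clamped end conditions give two more equations: 2h_0·M_0 + h_0·M_1 = 6(Δ_0 - S'(1)) = -78 and h_1·M_1 + 2h_1·M_2 = 6(S'(3) - Δ_1) = -18.
Forward elimination and back-substitution give M_0 = -55, M_1 = 32, M_2 = -25.
On [2, 3], with S_1(t) = a_1 + b_1·(t - 2) + c_1·(t - 2)² + d_1·(t - 2)³: c_1 = M_1/2 = 16, d_1 = (M_2 - M_1)/(6h_1) = -19/2, b_1 = Δ_1 - h_1(2M_1 + M_2)/6 = -13/2.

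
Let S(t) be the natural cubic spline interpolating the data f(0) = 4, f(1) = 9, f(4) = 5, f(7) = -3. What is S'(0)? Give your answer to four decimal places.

5.8276

Write M_i for S''(x_i). With h_i = 1, 3, 3 and divided differences Δ_i = 5, -4/3, -8/3, the continuity of S' gives the tridiagonal system
  1·M_0 + 8·M_1 + 3·M_2 = 6(Δ_1 - Δ_0) = -38
  3·M_1 + 12·M_2 + 3·M_3 = 6(Δ_2 - Δ_1) = -8
Natural end conditions: M_0 = M_3 = 0.
Hence M_0 = 0, M_1 = -144/29, M_2 = 50/87, M_3 = 0.
On [0, 1], S'(t) = b_0 + 2c_0·t + 3d_0·t² with b_0 = Δ_0 - h_0(2M_0 + M_1)/6 = 169/29, c_0 = M_0/2 = 0, d_0 = (M_1 - M_0)/(6h_0) = -24/29. So S'(0) = 169/29.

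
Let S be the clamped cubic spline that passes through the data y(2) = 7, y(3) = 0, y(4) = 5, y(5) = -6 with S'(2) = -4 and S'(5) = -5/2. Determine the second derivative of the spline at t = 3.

Write m_i for S''(x_i). With h_i = 1, 1, 1 and divided differences Δ_i = -7, 5, -11, the continuity of S' gives the tridiagonal system
  1·m_0 + 4·m_1 + 1·m_2 = 6(Δ_1 - Δ_0) = 72
  1·m_1 + 4·m_2 + 1·m_3 = 6(Δ_2 - Δ_1) = -96
Clamped end conditions give two more equations: 2h_0·m_0 + h_0·m_1 = 6(Δ_0 - S'(2)) = -18 and h_2·m_2 + 2h_2·m_3 = 6(S'(5) - Δ_2) = 51.
Hence m_0 = -27, m_1 = 36, m_2 = -45, m_3 = 48.

36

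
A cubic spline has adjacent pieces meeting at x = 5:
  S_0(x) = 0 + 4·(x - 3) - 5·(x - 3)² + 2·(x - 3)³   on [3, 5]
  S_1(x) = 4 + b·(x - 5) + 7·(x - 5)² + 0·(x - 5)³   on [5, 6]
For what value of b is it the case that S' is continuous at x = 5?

8

S_0'(x) = 4 - 10·(x - 3) + 6·(x - 3)², so S_0'(5) = 8. On the right, S_1'(5) = b, so b = 8.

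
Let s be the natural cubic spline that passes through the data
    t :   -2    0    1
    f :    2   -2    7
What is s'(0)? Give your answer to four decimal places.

Let M_i = s''(x_i). Step sizes h_i = 2, 1; slopes of the chords Δ_i = (y_(i+1) - y_i)/h_i = -2, 9.
  2·M_0 + 6·M_1 + 1·M_2 = 6(Δ_1 - Δ_0) = 66
Natural end conditions: M_0 = M_2 = 0.
Forward elimination and back-substitution give M_0 = 0, M_1 = 11, M_2 = 0.
On [0, 1], s'(t) = b_1 + 2c_1·t + 3d_1·t² with b_1 = Δ_1 - h_1(2M_1 + M_2)/6 = 16/3, c_1 = M_1/2 = 11/2, d_1 = (M_2 - M_1)/(6h_1) = -11/6. So s'(0) = 16/3.

5.3333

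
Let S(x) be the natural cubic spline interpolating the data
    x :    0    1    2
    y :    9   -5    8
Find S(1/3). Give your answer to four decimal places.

2.3333

With σ_i denoting the second derivative at x_i, h_i = 1, 1, and Δ_i = (y_(i+1) − y_i)/h_i = -14, 13:
  1·σ_0 + 4·σ_1 + 1·σ_2 = 6(Δ_1 - Δ_0) = 162
Natural end conditions: σ_0 = σ_2 = 0.
Solving: σ_0 = 0, σ_1 = 81/2, σ_2 = 0.
On [0, 1], S(x) = 9 - 83/4·x + 0·x² + 27/4·x³.
With x = 1/3: S(1/3) = 7/3.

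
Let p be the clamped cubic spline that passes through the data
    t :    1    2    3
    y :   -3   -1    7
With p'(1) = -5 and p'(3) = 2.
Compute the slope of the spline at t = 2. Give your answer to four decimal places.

8.2500

With σ_i denoting the second derivative at x_i, h_i = 1, 1, and Δ_i = (y_(i+1) − y_i)/h_i = 2, 8:
  1·σ_0 + 4·σ_1 + 1·σ_2 = 6(Δ_1 - Δ_0) = 36
Clamped end conditions give two more equations: 2h_0·σ_0 + h_0·σ_1 = 6(Δ_0 - p'(1)) = 42 and h_1·σ_1 + 2h_1·σ_2 = 6(p'(3) - Δ_1) = -36.
Hence σ_0 = 31/2, σ_1 = 11, σ_2 = -47/2.
On [2, 3], p'(t) = b_1 + 2c_1·(t - 2) + 3d_1·(t - 2)² with b_1 = Δ_1 - h_1(2σ_1 + σ_2)/6 = 33/4, c_1 = σ_1/2 = 11/2, d_1 = (σ_2 - σ_1)/(6h_1) = -23/4. So p'(2) = 33/4.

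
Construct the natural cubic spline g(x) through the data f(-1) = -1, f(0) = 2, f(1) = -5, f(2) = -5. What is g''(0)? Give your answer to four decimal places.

-18.8000

Put σ_i = g'' at the i-th knot. Here h = (1, 1, 1) and Δ = (3, -7, 0), so the interior equations h_(i-1)·σ_(i-1) + 2(h_(i-1)+h_i)·σ_i + h_i·σ_(i+1) = 6(Δ_i − Δ_(i-1)) read
  1·σ_0 + 4·σ_1 + 1·σ_2 = 6(Δ_1 - Δ_0) = -60
  1·σ_1 + 4·σ_2 + 1·σ_3 = 6(Δ_2 - Δ_1) = 42
Natural end conditions: σ_0 = σ_3 = 0.
Forward elimination and back-substitution give σ_0 = 0, σ_1 = -94/5, σ_2 = 76/5, σ_3 = 0.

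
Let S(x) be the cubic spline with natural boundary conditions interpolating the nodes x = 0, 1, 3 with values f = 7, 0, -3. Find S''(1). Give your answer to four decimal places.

5.5000

Put σ_i = S'' at the i-th knot. Here h = (1, 2) and Δ = (-7, -3/2), so the interior equations h_(i-1)·σ_(i-1) + 2(h_(i-1)+h_i)·σ_i + h_i·σ_(i+1) = 6(Δ_i − Δ_(i-1)) read
  1·σ_0 + 6·σ_1 + 2·σ_2 = 6(Δ_1 - Δ_0) = 33
Natural end conditions: σ_0 = σ_2 = 0.
Forward elimination and back-substitution give σ_0 = 0, σ_1 = 11/2, σ_2 = 0.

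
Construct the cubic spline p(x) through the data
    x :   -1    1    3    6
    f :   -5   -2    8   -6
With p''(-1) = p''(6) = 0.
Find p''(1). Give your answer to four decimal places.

4.2895

Write m_i for p''(x_i). With h_i = 2, 2, 3 and divided differences Δ_i = 3/2, 5, -14/3, the continuity of p' gives the tridiagonal system
  2·m_0 + 8·m_1 + 2·m_2 = 6(Δ_1 - Δ_0) = 21
  2·m_1 + 10·m_2 + 3·m_3 = 6(Δ_2 - Δ_1) = -58
Natural end conditions: m_0 = m_3 = 0.
Forward elimination and back-substitution give m_0 = 0, m_1 = 163/38, m_2 = -253/38, m_3 = 0.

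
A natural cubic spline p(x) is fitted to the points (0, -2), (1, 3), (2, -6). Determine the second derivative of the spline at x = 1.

Write m_i for p''(x_i). With h_i = 1, 1 and divided differences Δ_i = 5, -9, the continuity of p' gives the tridiagonal system
  1·m_0 + 4·m_1 + 1·m_2 = 6(Δ_1 - Δ_0) = -84
Natural end conditions: m_0 = m_2 = 0.
Forward elimination and back-substitution give m_0 = 0, m_1 = -21, m_2 = 0.

-21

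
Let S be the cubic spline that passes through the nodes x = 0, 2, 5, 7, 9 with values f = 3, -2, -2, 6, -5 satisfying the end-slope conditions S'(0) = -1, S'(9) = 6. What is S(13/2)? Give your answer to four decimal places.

With m_i denoting the second derivative at x_i, h_i = 2, 3, 2, 2, and Δ_i = (y_(i+1) − y_i)/h_i = -5/2, 0, 4, -11/2:
  2·m_0 + 10·m_1 + 3·m_2 = 6(Δ_1 - Δ_0) = 15
  3·m_1 + 10·m_2 + 2·m_3 = 6(Δ_2 - Δ_1) = 24
  2·m_2 + 8·m_3 + 2·m_4 = 6(Δ_3 - Δ_2) = -57
Clamped end conditions give two more equations: 2h_0·m_0 + h_0·m_1 = 6(Δ_0 - S'(0)) = -9 and h_3·m_3 + 2h_3·m_4 = 6(S'(9) - Δ_3) = 69.
Hence m_0 = -583/236, m_1 = 26/59, m_2 = 611/118, m_3 = -1717/118, m_4 = 1447/59.
On [5, 7], S(x) = -2 + 637/118·(x - 5) + 611/236·(x - 5)² - 97/59·(x - 5)³.
With (x - 5) = 3/2: S(13/2) = 6017/944.

6.3739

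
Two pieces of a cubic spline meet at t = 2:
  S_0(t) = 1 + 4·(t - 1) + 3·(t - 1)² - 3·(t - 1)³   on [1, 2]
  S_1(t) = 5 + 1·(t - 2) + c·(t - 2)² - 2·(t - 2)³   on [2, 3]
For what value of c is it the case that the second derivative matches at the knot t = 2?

S_0''(t) = 6 - 18·(t - 1), so S_0''(2) = -12. On the right, S_1''(2) = 2c, so c = -6.

-6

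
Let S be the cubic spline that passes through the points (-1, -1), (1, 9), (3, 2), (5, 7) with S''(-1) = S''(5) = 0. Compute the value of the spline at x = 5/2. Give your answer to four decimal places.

With M_i denoting the second derivative at x_i, h_i = 2, 2, 2, and Δ_i = (y_(i+1) − y_i)/h_i = 5, -7/2, 5/2:
  2·M_0 + 8·M_1 + 2·M_2 = 6(Δ_1 - Δ_0) = -51
  2·M_1 + 8·M_2 + 2·M_3 = 6(Δ_2 - Δ_1) = 36
Natural end conditions: M_0 = M_3 = 0.
Solving the tridiagonal system: M_0 = 0, M_1 = -8, M_2 = 13/2, M_3 = 0.
On [1, 3], S(x) = 9 - 1/3·(x - 1) - 4·(x - 1)² + 29/24·(x - 1)³.
With (x - 1) = 3/2: S(5/2) = 229/64.

3.5781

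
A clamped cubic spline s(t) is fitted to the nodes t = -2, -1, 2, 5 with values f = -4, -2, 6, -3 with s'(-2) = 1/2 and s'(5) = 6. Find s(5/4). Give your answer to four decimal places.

With m_i denoting the second derivative at x_i, h_i = 1, 3, 3, and Δ_i = (y_(i+1) − y_i)/h_i = 2, 8/3, -3:
  1·m_0 + 8·m_1 + 3·m_2 = 6(Δ_1 - Δ_0) = 4
  3·m_1 + 12·m_2 + 3·m_3 = 6(Δ_2 - Δ_1) = -34
Clamped end conditions give two more equations: 2h_0·m_0 + h_0·m_1 = 6(Δ_0 - s'(-2)) = 9 and h_2·m_2 + 2h_2·m_3 = 6(s'(5) - Δ_2) = 54.
Solving: m_0 = 100/31, m_1 = 79/31, m_2 = -608/93, m_3 = 1141/93.
On [-1, 2], s(t) = -2 + 105/31·(t + 1) + 79/62·(t + 1)² - 845/1674·(t + 1)³.
With (t + 1) = 9/4: s(5/4) = 25085/3968.

6.3218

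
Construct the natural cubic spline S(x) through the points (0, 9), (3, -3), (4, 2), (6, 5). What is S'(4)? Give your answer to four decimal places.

4.6489

With m_i denoting the second derivative at x_i, h_i = 3, 1, 2, and Δ_i = (y_(i+1) − y_i)/h_i = -4, 5, 3/2:
  3·m_0 + 8·m_1 + 1·m_2 = 6(Δ_1 - Δ_0) = 54
  1·m_1 + 6·m_2 + 2·m_3 = 6(Δ_2 - Δ_1) = -21
Natural end conditions: m_0 = m_3 = 0.
Forward elimination and back-substitution give m_0 = 0, m_1 = 345/47, m_2 = -222/47, m_3 = 0.
On [4, 6], S'(x) = b_2 + 2c_2·(x - 4) + 3d_2·(x - 4)² with b_2 = Δ_2 - h_2(2m_2 + m_3)/6 = 437/94, c_2 = m_2/2 = -111/47, d_2 = (m_3 - m_2)/(6h_2) = 37/94. So S'(4) = 437/94.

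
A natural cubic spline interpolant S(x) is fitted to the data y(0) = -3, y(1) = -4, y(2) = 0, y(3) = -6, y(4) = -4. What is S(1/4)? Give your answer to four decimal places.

-3.7648

With M_i denoting the second derivative at x_i, h_i = 1, 1, 1, 1, and Δ_i = (y_(i+1) − y_i)/h_i = -1, 4, -6, 2:
  1·M_0 + 4·M_1 + 1·M_2 = 6(Δ_1 - Δ_0) = 30
  1·M_1 + 4·M_2 + 1·M_3 = 6(Δ_2 - Δ_1) = -60
  1·M_2 + 4·M_3 + 1·M_4 = 6(Δ_3 - Δ_2) = 48
Natural end conditions: M_0 = M_4 = 0.
Solving the tridiagonal system: M_0 = 0, M_1 = 369/28, M_2 = -159/7, M_3 = 495/28, M_4 = 0.
On [0, 1], S(x) = -3 - 179/56·x + 0·x² + 123/56·x³.
With x = 1/4: S(1/4) = -13493/3584.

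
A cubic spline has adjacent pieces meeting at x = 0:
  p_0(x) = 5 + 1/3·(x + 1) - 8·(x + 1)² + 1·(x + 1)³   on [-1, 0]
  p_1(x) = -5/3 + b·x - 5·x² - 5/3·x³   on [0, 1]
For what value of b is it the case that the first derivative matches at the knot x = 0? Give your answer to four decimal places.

p_0'(x) = 1/3 - 16·(x + 1) + 3·(x + 1)², so p_0'(0) = -38/3. On the right, p_1'(0) = b, so b = -38/3.

-12.6667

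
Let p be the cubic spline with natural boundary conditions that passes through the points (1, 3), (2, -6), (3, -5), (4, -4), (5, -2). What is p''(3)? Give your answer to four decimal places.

Let M_i = p''(x_i). Step sizes h_i = 1, 1, 1, 1; slopes of the chords Δ_i = (y_(i+1) - y_i)/h_i = -9, 1, 1, 2.
  1·M_0 + 4·M_1 + 1·M_2 = 6(Δ_1 - Δ_0) = 60
  1·M_1 + 4·M_2 + 1·M_3 = 6(Δ_2 - Δ_1) = 0
  1·M_2 + 4·M_3 + 1·M_4 = 6(Δ_3 - Δ_2) = 6
Natural end conditions: M_0 = M_4 = 0.
Forward elimination and back-substitution give M_0 = 0, M_1 = 453/28, M_2 = -33/7, M_3 = 75/28, M_4 = 0.

-4.7143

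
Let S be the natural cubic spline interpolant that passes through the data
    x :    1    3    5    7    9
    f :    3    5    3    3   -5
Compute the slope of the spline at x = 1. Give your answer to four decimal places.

Write m_i for S''(x_i). With h_i = 2, 2, 2, 2 and divided differences Δ_i = 1, -1, 0, -4, the continuity of S' gives the tridiagonal system
  2·m_0 + 8·m_1 + 2·m_2 = 6(Δ_1 - Δ_0) = -12
  2·m_1 + 8·m_2 + 2·m_3 = 6(Δ_2 - Δ_1) = 6
  2·m_2 + 8·m_3 + 2·m_4 = 6(Δ_3 - Δ_2) = -24
Natural end conditions: m_0 = m_4 = 0.
Solving the tridiagonal system: m_0 = 0, m_1 = -57/28, m_2 = 15/7, m_3 = -99/28, m_4 = 0.
On [1, 3], S'(x) = b_0 + 2c_0·(x - 1) + 3d_0·(x - 1)² with b_0 = Δ_0 - h_0(2m_0 + m_1)/6 = 47/28, c_0 = m_0/2 = 0, d_0 = (m_1 - m_0)/(6h_0) = -19/112. So S'(1) = 47/28.

1.6786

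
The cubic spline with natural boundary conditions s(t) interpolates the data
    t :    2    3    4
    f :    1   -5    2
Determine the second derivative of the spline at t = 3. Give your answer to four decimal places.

Write m_i for s''(x_i). With h_i = 1, 1 and divided differences Δ_i = -6, 7, the continuity of s' gives the tridiagonal system
  1·m_0 + 4·m_1 + 1·m_2 = 6(Δ_1 - Δ_0) = 78
Natural end conditions: m_0 = m_2 = 0.
Solving the tridiagonal system: m_0 = 0, m_1 = 39/2, m_2 = 0.

19.5000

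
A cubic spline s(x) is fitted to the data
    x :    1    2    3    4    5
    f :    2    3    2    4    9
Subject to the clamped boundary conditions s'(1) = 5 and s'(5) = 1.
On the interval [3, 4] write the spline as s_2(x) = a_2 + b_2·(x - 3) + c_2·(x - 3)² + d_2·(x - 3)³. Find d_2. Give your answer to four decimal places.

0.8393

Let m_i = s''(x_i). Step sizes h_i = 1, 1, 1, 1; slopes of the chords Δ_i = (y_(i+1) - y_i)/h_i = 1, -1, 2, 5.
  1·m_0 + 4·m_1 + 1·m_2 = 6(Δ_1 - Δ_0) = -12
  1·m_1 + 4·m_2 + 1·m_3 = 6(Δ_2 - Δ_1) = 18
  1·m_2 + 4·m_3 + 1·m_4 = 6(Δ_3 - Δ_2) = 18
Clamped end conditions give two more equations: 2h_0·m_0 + h_0·m_1 = 6(Δ_0 - s'(1)) = -24 and h_3·m_3 + 2h_3·m_4 = 6(s'(5) - Δ_3) = -24.
Solving the tridiagonal system: m_0 = -325/28, m_1 = -11/14, m_2 = 11/4, m_3 = 109/14, m_4 = -445/28.
On [3, 4], with s_2(x) = a_2 + b_2·(x - 3) + c_2·(x - 3)² + d_2·(x - 3)³: c_2 = m_2/2 = 11/8, d_2 = (m_3 - m_2)/(6h_2) = 47/56, b_2 = Δ_2 - h_2(2m_2 + m_3)/6 = -3/14.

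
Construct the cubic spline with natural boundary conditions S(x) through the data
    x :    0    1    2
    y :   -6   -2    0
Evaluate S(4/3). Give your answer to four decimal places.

-1.1481

Let σ_i = S''(x_i). Step sizes h_i = 1, 1; slopes of the chords Δ_i = (y_(i+1) - y_i)/h_i = 4, 2.
  1·σ_0 + 4·σ_1 + 1·σ_2 = 6(Δ_1 - Δ_0) = -12
Natural end conditions: σ_0 = σ_2 = 0.
Solving the tridiagonal system: σ_0 = 0, σ_1 = -3, σ_2 = 0.
On [1, 2], S(x) = -2 + 3·(x - 1) - 3/2·(x - 1)² + 1/2·(x - 1)³.
With (x - 1) = 1/3: S(4/3) = -31/27.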